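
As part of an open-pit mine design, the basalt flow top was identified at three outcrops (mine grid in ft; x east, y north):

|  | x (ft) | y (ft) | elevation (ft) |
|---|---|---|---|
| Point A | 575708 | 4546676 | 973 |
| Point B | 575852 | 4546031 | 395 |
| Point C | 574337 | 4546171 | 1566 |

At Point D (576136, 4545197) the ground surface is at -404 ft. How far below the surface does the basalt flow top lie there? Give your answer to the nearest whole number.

Let the plane be z = a·x + b·y + c.
Point B−Point A: 144a − 645b = −578;  Point C−Point A: −1371a − 505b = 593.
Solving gives a = −0.70466503, b = 0.73880347.
Then c = 973 − a·575708 − b·4546676 = −2952445.70.
At (576136, 4545197): z_contact = −405982.9 + 3358007.3 − 2952445.70 = -421.3 ft.
Depth below ground = -404 − (-421.3) = 17 ft.

17 ft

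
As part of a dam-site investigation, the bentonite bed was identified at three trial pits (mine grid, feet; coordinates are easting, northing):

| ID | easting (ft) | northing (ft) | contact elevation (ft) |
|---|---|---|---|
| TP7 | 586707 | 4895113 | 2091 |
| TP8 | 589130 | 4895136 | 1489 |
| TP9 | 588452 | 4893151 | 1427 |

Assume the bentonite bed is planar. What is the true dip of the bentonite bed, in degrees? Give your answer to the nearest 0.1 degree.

15.4°

Two edge vectors: TP7→TP8 = (2423, 23, -602), TP7→TP9 = (1745, -1962, -664).
Normal n = (TP7→TP8) × (TP7→TP9) = (-1196396, 558382, -4794061).
So ∂z/∂easting = −n_x/n_z = −0.24956 and ∂z/∂northing = −n_y/n_z = 0.11647.
Gradient magnitude |∇z| = √(a² + b²) = √(0.06228 + 0.01357) = 0.27540.
True dip = arctan(0.27540) = 15.4°, dipping toward ESE (azimuth ≈ 115°).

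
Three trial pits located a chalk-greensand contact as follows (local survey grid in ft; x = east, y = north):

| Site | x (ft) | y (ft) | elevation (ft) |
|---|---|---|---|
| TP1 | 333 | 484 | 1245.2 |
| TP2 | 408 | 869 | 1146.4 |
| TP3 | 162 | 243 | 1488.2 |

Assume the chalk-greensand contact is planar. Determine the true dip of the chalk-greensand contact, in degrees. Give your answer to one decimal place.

Let the plane be z = a·x + b·y + c.
TP2−TP1: 75a + 385b = −98.8;  TP3−TP1: −171a − 241b = 243.
Solving gives a = −1.46031, b = 0.02785.
Gradient magnitude |∇z| = √(a² + b²) = √(2.13249 + 0.00078) = 1.46057.
True dip = arctan(1.46057) = 55.6°, dipping toward E (azimuth ≈ 091°).

55.6°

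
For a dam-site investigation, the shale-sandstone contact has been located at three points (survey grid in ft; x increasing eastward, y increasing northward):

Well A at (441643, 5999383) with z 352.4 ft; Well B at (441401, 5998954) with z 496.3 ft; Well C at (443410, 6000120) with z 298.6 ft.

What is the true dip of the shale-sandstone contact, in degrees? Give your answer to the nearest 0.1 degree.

23.8°

Let the plane be z = a·x + b·y + c.
Well B−Well A: −242a − 429b = 143.9;  Well C−Well A: 1767a + 737b = −53.8.
Solving gives a = 0.14314, b = −0.41617.
Gradient magnitude |∇z| = √(a² + b²) = √(0.02049 + 0.17320) = 0.44010.
True dip = arctan(0.44010) = 23.8°, dipping toward NNW (azimuth ≈ 341°).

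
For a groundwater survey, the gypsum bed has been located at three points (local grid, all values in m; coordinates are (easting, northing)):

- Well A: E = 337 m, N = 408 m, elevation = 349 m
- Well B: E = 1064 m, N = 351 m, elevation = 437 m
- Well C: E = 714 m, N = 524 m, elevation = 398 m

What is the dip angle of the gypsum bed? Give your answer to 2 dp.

7.13°

Let the plane be z = a·E + b·N + c.
Well B−Well A: 727a − 57b = 88;  Well C−Well A: 377a + 116b = 49.
Solving gives a = 0.12286, b = 0.02312.
Gradient magnitude |∇z| = √(a² + b²) = √(0.01509 + 0.00053) = 0.12502.
True dip = arctan(0.12502) = 7.13°, dipping toward W (azimuth ≈ 259°).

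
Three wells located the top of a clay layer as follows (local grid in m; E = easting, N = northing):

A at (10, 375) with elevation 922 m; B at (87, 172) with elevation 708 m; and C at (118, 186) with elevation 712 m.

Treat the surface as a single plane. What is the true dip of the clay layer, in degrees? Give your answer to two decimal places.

Two edge vectors: A→B = (77, -203, -214), A→C = (108, -189, -210).
Normal n = (A→B) × (A→C) = (2184, -6942, 7371).
So ∂z/∂E = −n_x/n_z = −0.29630 and ∂z/∂N = −n_y/n_z = 0.94180.
Gradient magnitude |∇z| = √(a² + b²) = √(0.08779 + 0.88699) = 0.98731.
True dip = arctan(0.98731) = 44.63°, dipping toward SSE (azimuth ≈ 163°).

44.63°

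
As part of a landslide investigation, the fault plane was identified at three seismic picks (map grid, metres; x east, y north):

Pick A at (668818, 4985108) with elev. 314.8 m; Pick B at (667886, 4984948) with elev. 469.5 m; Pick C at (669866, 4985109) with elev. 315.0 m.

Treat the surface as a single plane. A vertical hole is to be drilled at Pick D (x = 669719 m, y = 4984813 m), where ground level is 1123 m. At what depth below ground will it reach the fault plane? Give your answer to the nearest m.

Let the plane be z = a·x + b·y + c.
Pick B−Pick A: −932a − 160b = 154.7;  Pick C−Pick A: 1048a + 1b = 0.2.
Solving gives a = 0.00111965, b = −0.97339698.
Then c = 314.8 − a·668818 − b·4985108 = 4852055.04.
At (669719, 4984813): z_contact = 749.9 − 4852201.9 + 4852055.04 = 603.0 m.
Depth below ground = 1123 − 603.0 = 520 m.

520 m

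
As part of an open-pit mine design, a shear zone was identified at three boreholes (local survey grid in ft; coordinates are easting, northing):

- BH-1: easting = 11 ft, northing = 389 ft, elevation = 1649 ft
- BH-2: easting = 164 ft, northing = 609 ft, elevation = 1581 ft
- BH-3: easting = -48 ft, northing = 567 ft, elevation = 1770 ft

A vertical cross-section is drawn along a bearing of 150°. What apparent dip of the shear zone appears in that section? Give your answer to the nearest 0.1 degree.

Let the plane be z = a·easting + b·northing + c.
BH-2−BH-1: 153a + 220b = −68;  BH-3−BH-1: −59a + 178b = 121.
Solving gives a = −0.96295, b = 0.36060.
Unit vector along 150° is (sin 150°, cos 150°) = (0.5000, -0.8660).
Slope in that direction = a·(0.5000) + b·(-0.8660) = −0.79376.
Apparent dip = arctan|0.79376| = 38.4° (true dip is 45.8°, so apparent ≤ true as expected).

38.4°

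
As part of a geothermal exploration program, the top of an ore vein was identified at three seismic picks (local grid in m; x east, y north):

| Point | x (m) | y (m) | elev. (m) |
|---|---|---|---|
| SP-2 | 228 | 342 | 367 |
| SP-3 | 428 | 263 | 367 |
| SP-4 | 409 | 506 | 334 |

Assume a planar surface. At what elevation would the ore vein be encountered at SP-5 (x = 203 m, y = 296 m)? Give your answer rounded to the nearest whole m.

Two edge vectors: SP-2→SP-3 = (200, -79, 0), SP-2→SP-4 = (181, 164, -33).
Normal n = (SP-2→SP-3) × (SP-2→SP-4) = (2607, 6600, 47099).
So ∂z/∂x = −n_x/n_z = −0.05535 and ∂z/∂y = −n_y/n_z = −0.14013.
Intercept c from SP-2: 367 + 12.62 + 47.92 = 427.54.
At (203, 296): z = −11.2 − 41.5 + 427.54 = 374.8 m.

375 m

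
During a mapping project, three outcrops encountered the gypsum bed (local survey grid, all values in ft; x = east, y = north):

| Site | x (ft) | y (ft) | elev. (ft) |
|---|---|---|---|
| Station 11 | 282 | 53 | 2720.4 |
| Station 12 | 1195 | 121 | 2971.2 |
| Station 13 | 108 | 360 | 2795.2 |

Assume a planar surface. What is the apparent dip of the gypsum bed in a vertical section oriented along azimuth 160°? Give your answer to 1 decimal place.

15.4°

Let the plane be z = a·x + b·y + c.
Station 12−Station 11: 913a + 68b = 250.8;  Station 13−Station 11: −174a + 307b = 74.8.
Solving gives a = 0.24616, b = 0.38317.
Unit vector along 160° is (sin 160°, cos 160°) = (0.3420, -0.9397).
Slope in that direction = a·(0.3420) + b·(-0.9397) = −0.27587.
Apparent dip = arctan|0.27587| = 15.4° (true dip is 24.5°, so apparent ≤ true as expected).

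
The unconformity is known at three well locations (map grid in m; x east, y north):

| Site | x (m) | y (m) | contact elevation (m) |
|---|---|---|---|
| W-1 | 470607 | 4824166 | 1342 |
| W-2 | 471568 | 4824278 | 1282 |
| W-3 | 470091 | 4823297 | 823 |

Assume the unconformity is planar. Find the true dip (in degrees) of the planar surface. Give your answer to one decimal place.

34.8°

Two edge vectors: W-1→W-2 = (961, 112, -60), W-1→W-3 = (-516, -869, -519).
Normal n = (W-1→W-2) × (W-1→W-3) = (-110268, 529719, -777317).
So ∂z/∂x = −n_x/n_z = −0.14186 and ∂z/∂y = −n_y/n_z = 0.68147.
Gradient magnitude |∇z| = √(a² + b²) = √(0.02012 + 0.46440) = 0.69608.
True dip = arctan(0.69608) = 34.8°, dipping toward SSE (azimuth ≈ 168°).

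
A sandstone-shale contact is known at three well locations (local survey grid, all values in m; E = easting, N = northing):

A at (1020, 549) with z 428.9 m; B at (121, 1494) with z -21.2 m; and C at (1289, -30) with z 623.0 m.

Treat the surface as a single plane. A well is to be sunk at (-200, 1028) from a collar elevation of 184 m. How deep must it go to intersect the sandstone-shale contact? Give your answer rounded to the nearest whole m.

Let the plane be z = a·E + b·N + c.
B−A: −899a + 945b = −450.1;  C−A: 269a − 579b = 194.1.
Solving gives a = 0.28982, b = −0.20059.
Then c = 428.9 − a·1020 − b·549 = 243.41.
At (-200, 1028): z_contact = −58.0 − 206.2 + 243.41 = -20.8 m.
Depth below ground = 184 − (-20.8) = 205 m.

205 m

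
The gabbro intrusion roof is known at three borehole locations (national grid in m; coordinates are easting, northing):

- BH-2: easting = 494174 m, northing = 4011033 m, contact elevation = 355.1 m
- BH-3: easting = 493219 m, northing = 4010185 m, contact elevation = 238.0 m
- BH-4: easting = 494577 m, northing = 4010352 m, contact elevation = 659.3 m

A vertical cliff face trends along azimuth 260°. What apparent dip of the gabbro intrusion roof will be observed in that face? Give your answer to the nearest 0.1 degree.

16.3°

Let the plane be z = a·easting + b·northing + c.
BH-3−BH-2: −955a − 848b = −117.1;  BH-4−BH-2: 403a − 681b = 304.2.
Solving gives a = 0.34040, b = −0.24526.
Unit vector along 260° is (sin 260°, cos 260°) = (-0.9848, -0.1736).
Slope in that direction = a·(-0.9848) + b·(-0.1736) = −0.29264.
Apparent dip = arctan|0.29264| = 16.3° (true dip is 22.8°, so apparent ≤ true as expected).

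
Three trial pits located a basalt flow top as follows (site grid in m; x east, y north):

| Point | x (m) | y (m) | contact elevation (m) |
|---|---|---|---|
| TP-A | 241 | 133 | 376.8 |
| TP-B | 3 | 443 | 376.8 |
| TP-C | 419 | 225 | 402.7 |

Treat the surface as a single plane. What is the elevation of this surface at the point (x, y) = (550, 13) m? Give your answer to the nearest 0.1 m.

Two edge vectors: TP-A→TP-B = (-238, 310, 0), TP-A→TP-C = (178, 92, 25.9).
Normal n = (TP-A→TP-B) × (TP-A→TP-C) = (8029, 6164.2, -77076).
So ∂z/∂x = −n_x/n_z = 0.10417 and ∂z/∂y = −n_y/n_z = 0.07998.
Intercept c from TP-A: 376.8 − 25.10 − 10.64 = 341.06.
At (550, 13): z = 57.3 + 1.0 + 341.06 = 399.4 m.

399.4 m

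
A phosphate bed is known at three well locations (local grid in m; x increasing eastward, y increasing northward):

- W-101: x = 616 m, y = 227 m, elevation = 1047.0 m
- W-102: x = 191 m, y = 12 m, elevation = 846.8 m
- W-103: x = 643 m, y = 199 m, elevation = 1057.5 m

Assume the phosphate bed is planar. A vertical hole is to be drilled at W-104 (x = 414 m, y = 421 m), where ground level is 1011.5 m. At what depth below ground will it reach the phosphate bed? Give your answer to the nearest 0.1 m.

43.9 m

Two edge vectors: W-101→W-102 = (-425, -215, -200.2), W-101→W-103 = (27, -28, 10.5).
Normal n = (W-101→W-102) × (W-101→W-103) = (-7863.1, -942.9, 17705).
So ∂z/∂x = −n_x/n_z = 0.44412 and ∂z/∂y = −n_y/n_z = 0.05326.
Intercept c from W-101: 1047 − 273.58 − 12.09 = 761.33.
At (414, 421): z_contact = 183.86 + 22.42 + 761.33 = 967.62 m.
Depth below ground = 1011.5 − 967.62 = 43.9 m.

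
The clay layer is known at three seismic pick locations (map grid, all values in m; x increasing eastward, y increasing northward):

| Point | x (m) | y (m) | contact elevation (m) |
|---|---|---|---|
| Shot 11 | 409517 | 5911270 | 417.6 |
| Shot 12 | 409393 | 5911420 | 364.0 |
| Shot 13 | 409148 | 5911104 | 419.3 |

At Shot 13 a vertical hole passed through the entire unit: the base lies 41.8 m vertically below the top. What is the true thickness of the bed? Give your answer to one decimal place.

40.2 m

Two edge vectors: Shot 11→Shot 12 = (-124, 150, -53.6), Shot 11→Shot 13 = (-369, -166, 1.7).
Normal n = (Shot 11→Shot 12) × (Shot 11→Shot 13) = (-8642.6, 19989.2, 75934).
So ∂z/∂x = −n_x/n_z = 0.11382 and ∂z/∂y = −n_y/n_z = −0.26324.
|∇z| = √(a²+b²) = 0.28680, so dip δ = arctan(0.28680) = 16.00°.
True thickness = vertical thickness × cos δ = 41.8 × cos 16.00° = 40.2 m.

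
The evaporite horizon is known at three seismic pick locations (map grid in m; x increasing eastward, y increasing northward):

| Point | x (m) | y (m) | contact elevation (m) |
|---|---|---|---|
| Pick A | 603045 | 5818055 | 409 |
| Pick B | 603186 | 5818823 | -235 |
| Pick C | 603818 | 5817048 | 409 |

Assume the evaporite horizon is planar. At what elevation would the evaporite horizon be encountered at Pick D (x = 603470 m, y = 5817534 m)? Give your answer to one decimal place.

386.9 m

Let the plane be z = a·x + b·y + c.
Pick B−Pick A: 141a + 768b = −644;  Pick C−Pick A: 773a − 1007b = 0.
Solving gives a = −0.881543014, b = −0.676695879.
Then c = 409 − a·603045 − b·5818055 = 4469072.95.
At (603470, 5817534): z = −531984.8 − 3936701.3 + 4469072.95 = 386.9 m.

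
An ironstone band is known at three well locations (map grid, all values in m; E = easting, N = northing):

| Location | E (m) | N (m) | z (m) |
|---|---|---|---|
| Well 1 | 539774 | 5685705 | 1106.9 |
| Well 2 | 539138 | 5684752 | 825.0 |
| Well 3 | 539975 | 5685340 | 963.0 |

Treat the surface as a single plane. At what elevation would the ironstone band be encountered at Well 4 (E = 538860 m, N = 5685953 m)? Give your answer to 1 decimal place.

Two edge vectors: Well 1→Well 2 = (-636, -953, -281.9), Well 1→Well 3 = (201, -365, -143.9).
Normal n = (Well 1→Well 2) × (Well 1→Well 3) = (34243.2, -148182.3, 423693).
So ∂z/∂E = −n_x/n_z = −0.080820783 and ∂z/∂N = −n_y/n_z = 0.349739788.
Intercept c from Well 1: 1106.9 + 43624.96 − 1988517.26 = −1943785.40.
At (538860, 5685953): z = −43551.1 + 1988604.0 − 1943785.40 = 1267.5 m.

1267.5 m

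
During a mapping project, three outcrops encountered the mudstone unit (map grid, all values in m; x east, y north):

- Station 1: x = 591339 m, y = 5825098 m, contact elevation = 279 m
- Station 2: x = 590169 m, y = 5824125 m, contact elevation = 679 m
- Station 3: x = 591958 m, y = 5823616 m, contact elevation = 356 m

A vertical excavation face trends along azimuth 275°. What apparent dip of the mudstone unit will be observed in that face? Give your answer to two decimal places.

Let the plane be z = a·x + b·y + c.
Station 2−Station 1: −1170a − 973b = 400;  Station 3−Station 1: 619a − 1482b = 77.
Solving gives a = −0.22167, b = −0.14455.
Unit vector along 275° is (sin 275°, cos 275°) = (-0.9962, 0.0872).
Slope in that direction = a·(-0.9962) + b·(0.0872) = 0.20823.
Apparent dip = arctan|0.20823| = 11.76° (true dip is 14.8°, so apparent ≤ true as expected).

11.76°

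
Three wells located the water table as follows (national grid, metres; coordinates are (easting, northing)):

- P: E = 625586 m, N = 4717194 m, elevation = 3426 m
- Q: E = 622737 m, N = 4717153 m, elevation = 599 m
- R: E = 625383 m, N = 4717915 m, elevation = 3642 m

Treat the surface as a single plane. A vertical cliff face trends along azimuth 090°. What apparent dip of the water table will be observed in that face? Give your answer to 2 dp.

44.54°

Two edge vectors: P→Q = (-2849, -41, -2827), P→R = (-203, 721, 216).
Normal n = (P→Q) × (P→R) = (2029411, 1189265, -2062452).
So ∂z/∂E = −n_x/n_z = 0.98398 and ∂z/∂N = −n_y/n_z = 0.57663.
Unit vector along 090° is (sin 90°, cos 90°) = (1.0000, 0.0000).
Slope in that direction = a·(1.0000) + b·(0.0000) = 0.98398.
Apparent dip = arctan|0.98398| = 44.54° (true dip is 48.8°, so apparent ≤ true as expected).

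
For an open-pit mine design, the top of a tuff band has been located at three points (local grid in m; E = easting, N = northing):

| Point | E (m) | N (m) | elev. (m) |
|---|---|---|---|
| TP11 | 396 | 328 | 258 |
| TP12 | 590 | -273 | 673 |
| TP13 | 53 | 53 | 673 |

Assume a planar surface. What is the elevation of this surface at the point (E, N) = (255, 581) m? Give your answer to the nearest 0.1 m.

114.2 m

Two edge vectors: TP11→TP12 = (194, -601, 415), TP11→TP13 = (-343, -275, 415).
Normal n = (TP11→TP12) × (TP11→TP13) = (-135290, -222855, -259493).
So ∂z/∂E = −n_x/n_z = −0.52136 and ∂z/∂N = −n_y/n_z = −0.85881.
Intercept c from TP11: 258 + 206.46 + 281.69 = 746.15.
At (255, 581): z = −132.9 − 499.0 + 746.15 = 114.2 m.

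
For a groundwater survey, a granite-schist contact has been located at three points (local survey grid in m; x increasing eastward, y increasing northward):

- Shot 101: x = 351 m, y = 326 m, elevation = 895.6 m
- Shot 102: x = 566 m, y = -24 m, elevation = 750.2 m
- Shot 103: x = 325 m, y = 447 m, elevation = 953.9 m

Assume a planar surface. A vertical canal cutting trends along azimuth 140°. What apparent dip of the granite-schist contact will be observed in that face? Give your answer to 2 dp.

16.15°

Two edge vectors: Shot 101→Shot 102 = (215, -350, -145.4), Shot 101→Shot 103 = (-26, 121, 58.3).
Normal n = (Shot 101→Shot 102) × (Shot 101→Shot 103) = (-2811.6, -8754.1, 16915).
So ∂z/∂x = −n_x/n_z = 0.16622 and ∂z/∂y = −n_y/n_z = 0.51753.
Unit vector along 140° is (sin 140°, cos 140°) = (0.6428, -0.7660).
Slope in that direction = a·(0.6428) + b·(-0.7660) = −0.28961.
Apparent dip = arctan|0.28961| = 16.15° (true dip is 28.5°, so apparent ≤ true as expected).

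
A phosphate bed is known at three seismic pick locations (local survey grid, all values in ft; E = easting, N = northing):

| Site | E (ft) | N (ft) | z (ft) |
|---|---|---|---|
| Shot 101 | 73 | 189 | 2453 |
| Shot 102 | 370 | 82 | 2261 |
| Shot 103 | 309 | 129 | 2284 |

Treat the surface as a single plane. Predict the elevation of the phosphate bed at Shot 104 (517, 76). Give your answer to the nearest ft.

2135 ft

Let the plane be z = a·E + b·N + c.
Shot 102−Shot 101: 297a − 107b = −192;  Shot 103−Shot 101: 236a − 60b = −169.
Solving gives a = −0.88307, b = −0.65675.
Then c = 2453 − a·73 − b·189 = 2641.59.
At (517, 76): z = −456.5 − 49.9 + 2641.59 = 2135.1 ft.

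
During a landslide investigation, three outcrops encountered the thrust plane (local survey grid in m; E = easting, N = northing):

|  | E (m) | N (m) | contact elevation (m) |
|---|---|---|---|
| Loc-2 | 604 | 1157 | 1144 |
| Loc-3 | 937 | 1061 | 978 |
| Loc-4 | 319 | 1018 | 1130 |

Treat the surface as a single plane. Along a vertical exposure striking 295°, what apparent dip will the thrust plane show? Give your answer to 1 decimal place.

29.5°

Two edge vectors: Loc-2→Loc-3 = (333, -96, -166), Loc-2→Loc-4 = (-285, -139, -14).
Normal n = (Loc-2→Loc-3) × (Loc-2→Loc-4) = (-21730, 51972, -73647).
So ∂z/∂E = −n_x/n_z = −0.29506 and ∂z/∂N = −n_y/n_z = 0.70569.
Unit vector along 295° is (sin 295°, cos 295°) = (-0.9063, 0.4226).
Slope in that direction = a·(-0.9063) + b·(0.4226) = 0.56565.
Apparent dip = arctan|0.56565| = 29.5° (true dip is 37.4°, so apparent ≤ true as expected).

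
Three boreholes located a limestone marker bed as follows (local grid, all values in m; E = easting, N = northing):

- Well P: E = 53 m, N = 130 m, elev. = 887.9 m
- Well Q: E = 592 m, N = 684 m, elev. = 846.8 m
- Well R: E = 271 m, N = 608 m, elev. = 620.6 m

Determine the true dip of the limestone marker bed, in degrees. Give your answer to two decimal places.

53.71°

Two edge vectors: Well P→Well Q = (539, 554, -41.1), Well P→Well R = (218, 478, -267.3).
Normal n = (Well P→Well Q) × (Well P→Well R) = (-128438.4, 135114.9, 136870).
So ∂z/∂E = −n_x/n_z = 0.93840 and ∂z/∂N = −n_y/n_z = −0.98718.
Gradient magnitude |∇z| = √(a² + b²) = √(0.88059 + 0.97452) = 1.36202.
True dip = arctan(1.36202) = 53.71°, dipping toward NW (azimuth ≈ 316°).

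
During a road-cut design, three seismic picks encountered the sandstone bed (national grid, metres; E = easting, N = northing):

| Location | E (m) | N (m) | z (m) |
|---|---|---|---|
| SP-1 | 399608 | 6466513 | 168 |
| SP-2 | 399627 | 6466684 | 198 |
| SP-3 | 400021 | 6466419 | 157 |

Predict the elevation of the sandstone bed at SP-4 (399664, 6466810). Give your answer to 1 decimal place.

220.4 m

Let the plane be z = a·E + b·N + c.
SP-2−SP-1: 19a + 171b = 30;  SP-3−SP-1: 413a − 94b = −11.
Solving gives a = 0.012968001, b = 0.173997707.
Then c = 168 − a·399608 − b·6466513 = −1130172.55.
At (399664, 6466810): z = 5182.8 + 1125210.1 − 1130172.55 = 220.4 m.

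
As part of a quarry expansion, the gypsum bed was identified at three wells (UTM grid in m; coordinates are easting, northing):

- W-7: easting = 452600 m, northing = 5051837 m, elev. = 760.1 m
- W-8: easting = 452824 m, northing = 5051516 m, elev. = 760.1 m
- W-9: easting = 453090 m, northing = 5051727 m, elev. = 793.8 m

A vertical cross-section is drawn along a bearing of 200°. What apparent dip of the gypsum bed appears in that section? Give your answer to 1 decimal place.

Two edge vectors: W-7→W-8 = (224, -321, 0), W-7→W-9 = (490, -110, 33.7).
Normal n = (W-7→W-8) × (W-7→W-9) = (-10817.7, -7548.8, 132650).
So ∂z/∂easting = −n_x/n_z = 0.08155 and ∂z/∂northing = −n_y/n_z = 0.05691.
Unit vector along 200° is (sin 200°, cos 200°) = (-0.3420, -0.9397).
Slope in that direction = a·(-0.3420) + b·(-0.9397) = −0.08137.
Apparent dip = arctan|0.08137| = 4.7° (true dip is 5.7°, so apparent ≤ true as expected).

4.7°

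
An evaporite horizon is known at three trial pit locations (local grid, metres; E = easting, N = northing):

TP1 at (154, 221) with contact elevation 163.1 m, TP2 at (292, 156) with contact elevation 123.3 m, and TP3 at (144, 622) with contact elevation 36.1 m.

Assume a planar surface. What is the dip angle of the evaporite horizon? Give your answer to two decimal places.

28.85°

Let the plane be z = a·E + b·N + c.
TP2−TP1: 138a − 65b = −39.8;  TP3−TP1: −10a + 401b = −127.
Solving gives a = −0.44278, b = −0.32775.
Gradient magnitude |∇z| = √(a² + b²) = √(0.19605 + 0.10742) = 0.55089.
True dip = arctan(0.55089) = 28.85°, dipping toward NE (azimuth ≈ 053°).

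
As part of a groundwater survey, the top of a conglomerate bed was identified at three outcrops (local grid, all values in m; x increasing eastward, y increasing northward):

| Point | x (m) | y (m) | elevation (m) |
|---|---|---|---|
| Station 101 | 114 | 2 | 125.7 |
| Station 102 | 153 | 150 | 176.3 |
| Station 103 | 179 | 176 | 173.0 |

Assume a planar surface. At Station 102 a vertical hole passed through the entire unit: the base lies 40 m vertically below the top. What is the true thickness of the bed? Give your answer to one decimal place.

Let the plane be z = a·x + b·y + c.
Station 102−Station 101: 39a + 148b = 50.6;  Station 103−Station 101: 65a + 174b = 47.3.
Solving gives a = −0.63656, b = 0.50963.
|∇z| = √(a²+b²) = 0.81543, so dip δ = arctan(0.81543) = 39.19°.
True thickness = vertical thickness × cos δ = 40 × cos 39.19° = 31.0 m.

31.0 m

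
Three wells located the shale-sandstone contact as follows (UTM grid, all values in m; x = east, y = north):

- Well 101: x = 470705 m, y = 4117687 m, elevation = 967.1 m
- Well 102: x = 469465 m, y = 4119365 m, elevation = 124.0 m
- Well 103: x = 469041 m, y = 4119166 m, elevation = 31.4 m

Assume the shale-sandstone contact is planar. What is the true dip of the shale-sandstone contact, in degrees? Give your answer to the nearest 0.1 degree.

Let the plane be z = a·x + b·y + c.
Well 102−Well 101: −1240a + 1678b = −843.1;  Well 103−Well 101: −1664a + 1479b = −935.7.
Solving gives a = 0.33725, b = −0.25323.
Gradient magnitude |∇z| = √(a² + b²) = √(0.11373 + 0.06412) = 0.42173.
True dip = arctan(0.42173) = 22.9°, dipping toward NW (azimuth ≈ 307°).

22.9°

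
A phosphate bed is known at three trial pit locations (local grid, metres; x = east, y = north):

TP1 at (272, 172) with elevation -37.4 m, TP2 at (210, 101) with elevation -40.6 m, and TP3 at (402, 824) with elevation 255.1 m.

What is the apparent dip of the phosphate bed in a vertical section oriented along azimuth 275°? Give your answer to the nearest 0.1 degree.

Let the plane be z = a·x + b·y + c.
TP2−TP1: −62a − 71b = −3.2;  TP3−TP1: 130a + 652b = 292.5.
Solving gives a = −0.59887, b = 0.56803.
Unit vector along 275° is (sin 275°, cos 275°) = (-0.9962, 0.0872).
Slope in that direction = a·(-0.9962) + b·(0.0872) = 0.64610.
Apparent dip = arctan|0.64610| = 32.9° (true dip is 39.5°, so apparent ≤ true as expected).

32.9°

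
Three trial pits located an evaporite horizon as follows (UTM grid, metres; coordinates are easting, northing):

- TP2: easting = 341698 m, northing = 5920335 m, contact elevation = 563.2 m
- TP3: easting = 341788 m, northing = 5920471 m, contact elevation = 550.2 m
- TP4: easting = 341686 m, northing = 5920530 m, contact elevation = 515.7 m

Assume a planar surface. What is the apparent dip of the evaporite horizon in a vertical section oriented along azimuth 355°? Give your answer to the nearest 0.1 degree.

13.9°

Let the plane be z = a·easting + b·northing + c.
TP3−TP2: 90a + 136b = −13;  TP4−TP2: −12a + 195b = −47.5.
Solving gives a = 0.20462, b = −0.23100.
Unit vector along 355° is (sin 355°, cos 355°) = (-0.0872, 0.9962).
Slope in that direction = a·(-0.0872) + b·(0.9962) = −0.24795.
Apparent dip = arctan|0.24795| = 13.9° (true dip is 17.1°, so apparent ≤ true as expected).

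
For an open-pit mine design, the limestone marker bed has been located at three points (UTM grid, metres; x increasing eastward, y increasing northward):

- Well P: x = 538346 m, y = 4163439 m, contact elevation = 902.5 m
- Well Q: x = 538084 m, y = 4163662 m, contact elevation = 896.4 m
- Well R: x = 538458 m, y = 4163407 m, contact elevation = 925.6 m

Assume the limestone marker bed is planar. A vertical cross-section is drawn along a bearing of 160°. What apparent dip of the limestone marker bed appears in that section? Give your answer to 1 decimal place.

11.4°

Let the plane be z = a·x + b·y + c.
Well Q−Well P: −262a + 223b = −6.1;  Well R−Well P: 112a − 32b = 23.1.
Solving gives a = 0.29870, b = 0.32359.
Unit vector along 160° is (sin 160°, cos 160°) = (0.3420, -0.9397).
Slope in that direction = a·(0.3420) + b·(-0.9397) = −0.20191.
Apparent dip = arctan|0.20191| = 11.4° (true dip is 23.8°, so apparent ≤ true as expected).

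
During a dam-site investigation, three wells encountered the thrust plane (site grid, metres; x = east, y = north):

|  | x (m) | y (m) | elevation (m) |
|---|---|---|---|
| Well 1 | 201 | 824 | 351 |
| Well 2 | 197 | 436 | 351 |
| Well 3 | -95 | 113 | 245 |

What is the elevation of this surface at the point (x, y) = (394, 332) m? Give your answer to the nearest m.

Two edge vectors: Well 1→Well 2 = (-4, -388, 0), Well 1→Well 3 = (-296, -711, -106).
Normal n = (Well 1→Well 2) × (Well 1→Well 3) = (41128, -424, -112004).
So ∂z/∂x = −n_x/n_z = 0.36720 and ∂z/∂y = −n_y/n_z = −0.00379.
Intercept c from Well 1: 351 − 73.81 + 3.12 = 280.31.
At (394, 332): z = 144.7 − 1.3 + 280.31 = 423.7 m.

424 m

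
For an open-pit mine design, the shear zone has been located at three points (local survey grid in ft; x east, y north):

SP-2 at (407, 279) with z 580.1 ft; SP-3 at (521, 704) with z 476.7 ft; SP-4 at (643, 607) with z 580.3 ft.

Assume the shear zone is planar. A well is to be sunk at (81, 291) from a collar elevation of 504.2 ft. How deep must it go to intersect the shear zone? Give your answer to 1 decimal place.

Let the plane be z = a·x + b·y + c.
SP-3−SP-2: 114a + 425b = −103.4;  SP-4−SP-2: 236a + 328b = 0.2.
Solving gives a = 0.54047, b = −0.38827.
Then c = 580.1 − a·407 − b·279 = 468.45.
At (81, 291): z_contact = 43.78 − 112.99 + 468.45 = 399.25 ft.
Depth below ground = 504.2 − 399.25 = 105.0 ft.

105.0 ft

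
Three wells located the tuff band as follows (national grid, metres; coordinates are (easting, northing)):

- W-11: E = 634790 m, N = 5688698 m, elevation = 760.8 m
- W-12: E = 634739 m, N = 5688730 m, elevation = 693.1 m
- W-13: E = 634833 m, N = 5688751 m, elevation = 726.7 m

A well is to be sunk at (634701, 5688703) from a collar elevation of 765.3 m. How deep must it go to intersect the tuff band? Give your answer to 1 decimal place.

Two edge vectors: W-11→W-12 = (-51, 32, -67.7), W-11→W-13 = (43, 53, -34.1).
Normal n = (W-11→W-12) × (W-11→W-13) = (2496.9, -4650.2, -4079).
So ∂z/∂E = −n_x/n_z = 0.612135327 and ∂z/∂N = −n_y/n_z = −1.140034322.
Intercept c from W-11: 760.8 − 388577.38 + 6485310.97 = 6097494.38.
At (634701, 5688703): z_contact = 388522.90 − 6485316.67 + 6097494.38 = 700.62 m.
Depth below ground = 765.3 − 700.62 = 64.7 m.

64.7 m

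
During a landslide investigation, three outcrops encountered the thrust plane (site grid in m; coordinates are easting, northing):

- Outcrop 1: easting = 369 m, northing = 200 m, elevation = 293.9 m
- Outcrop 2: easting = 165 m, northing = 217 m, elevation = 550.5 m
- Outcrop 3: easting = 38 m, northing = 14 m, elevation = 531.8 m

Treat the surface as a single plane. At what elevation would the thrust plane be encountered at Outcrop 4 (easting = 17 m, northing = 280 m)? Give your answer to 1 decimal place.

779.0 m

Two edge vectors: Outcrop 1→Outcrop 2 = (-204, 17, 256.6), Outcrop 1→Outcrop 3 = (-331, -186, 237.9).
Normal n = (Outcrop 1→Outcrop 2) × (Outcrop 1→Outcrop 3) = (51771.9, -36403, 43571).
So ∂z/∂easting = −n_x/n_z = −1.18822 and ∂z/∂northing = −n_y/n_z = 0.83549.
Intercept c from Outcrop 1: 293.9 + 438.45 − 167.10 = 565.26.
At (17, 280): z = −20.2 + 233.9 + 565.26 = 779.0 m.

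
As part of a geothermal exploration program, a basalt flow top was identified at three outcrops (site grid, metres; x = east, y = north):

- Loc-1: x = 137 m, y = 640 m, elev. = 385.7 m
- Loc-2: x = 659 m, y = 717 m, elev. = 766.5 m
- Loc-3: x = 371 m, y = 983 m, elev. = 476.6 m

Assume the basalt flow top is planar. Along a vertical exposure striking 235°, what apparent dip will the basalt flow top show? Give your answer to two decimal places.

Two edge vectors: Loc-1→Loc-2 = (522, 77, 380.8), Loc-1→Loc-3 = (234, 343, 90.9).
Normal n = (Loc-1→Loc-2) × (Loc-1→Loc-3) = (-123615.1, 41657.4, 161028).
So ∂z/∂x = −n_x/n_z = 0.76766 and ∂z/∂y = −n_y/n_z = −0.25870.
Unit vector along 235° is (sin 235°, cos 235°) = (-0.8192, -0.5736).
Slope in that direction = a·(-0.8192) + b·(-0.5736) = −0.48045.
Apparent dip = arctan|0.48045| = 25.66° (true dip is 39.0°, so apparent ≤ true as expected).

25.66°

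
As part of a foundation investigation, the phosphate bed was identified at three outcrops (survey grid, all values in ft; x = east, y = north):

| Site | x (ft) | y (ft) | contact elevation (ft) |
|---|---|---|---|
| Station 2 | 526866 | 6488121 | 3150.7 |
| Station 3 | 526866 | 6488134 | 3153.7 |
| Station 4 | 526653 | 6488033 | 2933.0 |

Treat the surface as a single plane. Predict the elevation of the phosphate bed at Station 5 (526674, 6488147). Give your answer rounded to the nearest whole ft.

Let the plane be z = a·x + b·y + c.
Station 3−Station 2: 0a + 13b = 3;  Station 4−Station 2: −213a − 88b = −217.7.
Solving gives a = 0.92672445, b = 0.23076923.
Then c = 3150.7 − a·526866 − b·6488121 = −1982367.60.
At (526674, 6488147): z = 488081.7 + 1497264.7 − 1982367.60 = 2978.8 ft.

2979 ft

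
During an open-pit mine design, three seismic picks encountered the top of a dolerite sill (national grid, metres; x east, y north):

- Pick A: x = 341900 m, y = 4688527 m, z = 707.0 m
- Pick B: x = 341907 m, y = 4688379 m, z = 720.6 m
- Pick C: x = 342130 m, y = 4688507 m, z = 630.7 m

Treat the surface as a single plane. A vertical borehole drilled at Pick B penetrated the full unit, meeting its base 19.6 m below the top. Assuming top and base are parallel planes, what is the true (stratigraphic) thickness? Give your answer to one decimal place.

18.5 m

Let the plane be z = a·x + b·y + c.
Pick B−Pick A: 7a − 148b = 13.6;  Pick C−Pick A: 230a − 20b = −76.3.
Solving gives a = −0.34113, b = −0.10803.
|∇z| = √(a²+b²) = 0.35783, so dip δ = arctan(0.35783) = 19.69°.
True thickness = vertical thickness × cos δ = 19.6 × cos 19.69° = 18.5 m.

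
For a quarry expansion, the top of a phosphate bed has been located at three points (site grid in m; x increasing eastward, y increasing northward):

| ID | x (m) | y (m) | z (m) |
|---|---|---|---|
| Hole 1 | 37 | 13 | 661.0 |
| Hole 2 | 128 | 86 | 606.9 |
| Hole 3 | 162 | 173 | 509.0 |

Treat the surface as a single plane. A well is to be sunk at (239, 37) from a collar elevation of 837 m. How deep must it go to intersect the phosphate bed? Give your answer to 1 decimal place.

Let the plane be z = a·x + b·y + c.
Hole 2−Hole 1: 91a + 73b = −54.1;  Hole 3−Hole 1: 125a + 160b = −152.
Solving gives a = 0.44894, b = −1.30074.
Then c = 661 − a·37 − b·13 = 661.30.
At (239, 37): z_contact = 107.30 − 48.13 + 661.30 = 720.47 m.
Depth below ground = 837 − 720.47 = 116.5 m.

116.5 m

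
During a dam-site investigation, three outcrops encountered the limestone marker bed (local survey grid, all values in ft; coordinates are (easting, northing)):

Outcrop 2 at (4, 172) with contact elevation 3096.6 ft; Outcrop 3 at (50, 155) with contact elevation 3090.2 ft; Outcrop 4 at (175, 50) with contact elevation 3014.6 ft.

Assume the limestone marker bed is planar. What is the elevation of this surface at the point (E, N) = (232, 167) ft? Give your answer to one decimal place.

3143.3 ft

Two edge vectors: Outcrop 2→Outcrop 3 = (46, -17, -6.4), Outcrop 2→Outcrop 4 = (171, -122, -82).
Normal n = (Outcrop 2→Outcrop 3) × (Outcrop 2→Outcrop 4) = (613.2, 2677.6, -2705).
So ∂z/∂E = −n_x/n_z = 0.22669 and ∂z/∂N = −n_y/n_z = 0.98987.
Intercept c from Outcrop 2: 3096.6 − 0.91 − 170.26 = 2925.44.
At (232, 167): z = 52.6 + 165.3 + 2925.44 = 3143.3 ft.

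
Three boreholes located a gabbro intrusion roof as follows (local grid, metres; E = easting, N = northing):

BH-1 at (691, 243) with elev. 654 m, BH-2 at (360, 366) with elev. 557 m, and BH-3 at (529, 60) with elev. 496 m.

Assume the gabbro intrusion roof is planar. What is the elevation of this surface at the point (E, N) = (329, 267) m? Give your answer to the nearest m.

498 m

Two edge vectors: BH-1→BH-2 = (-331, 123, -97), BH-1→BH-3 = (-162, -183, -158).
Normal n = (BH-1→BH-2) × (BH-1→BH-3) = (-37185, -36584, 80499).
So ∂z/∂E = −n_x/n_z = 0.46193 and ∂z/∂N = −n_y/n_z = 0.45447.
Intercept c from BH-1: 654 − 319.19 − 110.44 = 224.37.
At (329, 267): z = 152.0 + 121.3 + 224.37 = 497.7 m.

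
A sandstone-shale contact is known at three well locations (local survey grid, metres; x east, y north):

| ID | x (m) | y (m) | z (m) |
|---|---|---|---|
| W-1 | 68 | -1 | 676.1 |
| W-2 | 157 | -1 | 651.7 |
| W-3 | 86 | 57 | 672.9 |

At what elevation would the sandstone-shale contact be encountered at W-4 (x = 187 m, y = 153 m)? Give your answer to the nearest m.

Let the plane be z = a·x + b·y + c.
W-2−W-1: 89a + 0b = −24.4;  W-3−W-1: 18a + 58b = −3.2.
Solving gives a = −0.27416, b = 0.02991.
Then c = 676.1 − a·68 − b·-1 = 694.77.
At (187, 153): z = −51.3 + 4.6 + 694.77 = 648.1 m.

648 m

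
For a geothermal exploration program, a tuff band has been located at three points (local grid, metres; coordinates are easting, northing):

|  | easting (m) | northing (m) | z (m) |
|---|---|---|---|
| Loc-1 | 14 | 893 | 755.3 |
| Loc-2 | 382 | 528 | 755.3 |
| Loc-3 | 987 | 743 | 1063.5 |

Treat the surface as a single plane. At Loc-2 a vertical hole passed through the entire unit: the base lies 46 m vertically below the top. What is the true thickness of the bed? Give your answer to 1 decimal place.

40.6 m

Let the plane be z = a·easting + b·northing + c.
Loc-2−Loc-1: 368a − 365b = 0;  Loc-3−Loc-1: 973a − 150b = 308.2.
Solving gives a = 0.37505, b = 0.37813.
|∇z| = √(a²+b²) = 0.53258, so dip δ = arctan(0.53258) = 28.04°.
True thickness = vertical thickness × cos δ = 46 × cos 28.04° = 40.6 m.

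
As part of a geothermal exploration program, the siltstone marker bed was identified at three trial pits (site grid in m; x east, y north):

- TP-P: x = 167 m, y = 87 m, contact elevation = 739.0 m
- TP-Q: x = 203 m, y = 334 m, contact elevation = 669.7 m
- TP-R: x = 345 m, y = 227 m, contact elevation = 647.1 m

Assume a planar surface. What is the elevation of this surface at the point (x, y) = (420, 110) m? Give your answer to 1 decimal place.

649.2 m

Two edge vectors: TP-P→TP-Q = (36, 247, -69.3), TP-P→TP-R = (178, 140, -91.9).
Normal n = (TP-P→TP-Q) × (TP-P→TP-R) = (-12997.3, -9027, -38926).
So ∂z/∂x = −n_x/n_z = −0.33390 and ∂z/∂y = −n_y/n_z = −0.23190.
Intercept c from TP-P: 739 + 55.76 + 20.18 = 814.94.
At (420, 110): z = −140.2 − 25.5 + 814.94 = 649.2 m.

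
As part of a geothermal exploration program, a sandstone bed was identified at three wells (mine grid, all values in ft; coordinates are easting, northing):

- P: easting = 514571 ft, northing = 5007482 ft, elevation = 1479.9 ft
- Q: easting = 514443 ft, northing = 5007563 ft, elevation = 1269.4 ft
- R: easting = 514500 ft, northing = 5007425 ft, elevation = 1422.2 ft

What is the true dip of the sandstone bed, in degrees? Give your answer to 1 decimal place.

Let the plane be z = a·easting + b·northing + c.
Q−P: −128a + 81b = −210.5;  R−P: −71a − 57b = −57.7.
Solving gives a = 1.27786, b = −0.57944.
Gradient magnitude |∇z| = √(a² + b²) = √(1.63292 + 0.33575) = 1.40309.
True dip = arctan(1.40309) = 54.5°, dipping toward WNW (azimuth ≈ 294°).

54.5°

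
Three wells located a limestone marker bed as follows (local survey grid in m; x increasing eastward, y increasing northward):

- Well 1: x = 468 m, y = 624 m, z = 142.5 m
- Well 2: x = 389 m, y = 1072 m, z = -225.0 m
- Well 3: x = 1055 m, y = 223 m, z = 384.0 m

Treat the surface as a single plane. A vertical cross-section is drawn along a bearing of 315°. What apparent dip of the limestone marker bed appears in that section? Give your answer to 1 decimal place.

Let the plane be z = a·x + b·y + c.
Well 2−Well 1: −79a + 448b = −367.5;  Well 3−Well 1: 587a − 401b = 241.5.
Solving gives a = −0.16937, b = −0.85018.
Unit vector along 315° is (sin 315°, cos 315°) = (-0.7071, 0.7071).
Slope in that direction = a·(-0.7071) + b·(0.7071) = −0.48140.
Apparent dip = arctan|0.48140| = 25.7° (true dip is 40.9°, so apparent ≤ true as expected).

25.7°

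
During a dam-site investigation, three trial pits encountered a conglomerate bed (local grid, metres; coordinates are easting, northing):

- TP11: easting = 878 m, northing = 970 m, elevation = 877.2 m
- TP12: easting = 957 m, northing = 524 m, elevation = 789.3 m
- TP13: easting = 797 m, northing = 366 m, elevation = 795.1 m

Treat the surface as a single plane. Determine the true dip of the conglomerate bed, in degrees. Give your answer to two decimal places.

Let the plane be z = a·easting + b·northing + c.
TP12−TP11: 79a − 446b = −87.9;  TP13−TP11: −81a − 604b = −82.1.
Solving gives a = −0.19650, b = 0.16228.
Gradient magnitude |∇z| = √(a² + b²) = √(0.03861 + 0.02633) = 0.25485.
True dip = arctan(0.25485) = 14.30°, dipping toward SE (azimuth ≈ 130°).

14.30°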